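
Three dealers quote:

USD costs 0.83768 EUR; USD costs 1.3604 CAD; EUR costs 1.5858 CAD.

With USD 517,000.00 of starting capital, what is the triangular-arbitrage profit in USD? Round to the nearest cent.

Profitable loop is USD → CAD → EUR → USD:
USD 517,000.00 × 1.3604 = CAD 703,326.80
CAD 703,326.80 ÷ 1.5858 = EUR 443,515.45
EUR 443,515.45 ÷ 0.83768 = USD 529,456.89
Profit = USD 529,456.89 − USD 517,000.00

Profit: USD 12,456.89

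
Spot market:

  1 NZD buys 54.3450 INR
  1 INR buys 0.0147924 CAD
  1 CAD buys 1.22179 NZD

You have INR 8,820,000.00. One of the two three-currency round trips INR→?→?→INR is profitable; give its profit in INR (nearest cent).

Profitable loop is INR → NZD → CAD → INR:
INR 8,820,000.00 ÷ 54.3450 = NZD 162,296.44
NZD 162,296.44 ÷ 1.22179 = CAD 132,834.97
CAD 132,834.97 ÷ 0.0147924 = INR 8,979,947.21
Profit = INR 8,979,947.21 − INR 8,820,000.00

Profit: INR 159,947.21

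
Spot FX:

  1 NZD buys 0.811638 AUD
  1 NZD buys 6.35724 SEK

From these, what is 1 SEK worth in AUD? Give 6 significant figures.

SEK/AUD = 0.127671

1 SEK ÷ 6.35724 = 0.157301 NZD
0.157301 NZD × 0.811638 = 0.127671 AUD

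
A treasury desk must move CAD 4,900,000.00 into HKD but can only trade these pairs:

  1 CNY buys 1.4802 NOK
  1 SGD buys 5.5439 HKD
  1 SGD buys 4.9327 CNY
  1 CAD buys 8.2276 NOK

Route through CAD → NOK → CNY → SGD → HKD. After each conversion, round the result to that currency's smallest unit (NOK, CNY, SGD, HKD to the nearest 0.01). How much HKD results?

CAD 4,900,000.00 × 8.2276 = NOK 40,315,240.00
NOK 40,315,240.00 ÷ 1.4802 = CNY 27,236,346.44
CNY 27,236,346.44 ÷ 4.9327 = SGD 5,521,589.89
SGD 5,521,589.89 × 5.5439 = HKD 30,611,142.19

HKD 30,611,142.19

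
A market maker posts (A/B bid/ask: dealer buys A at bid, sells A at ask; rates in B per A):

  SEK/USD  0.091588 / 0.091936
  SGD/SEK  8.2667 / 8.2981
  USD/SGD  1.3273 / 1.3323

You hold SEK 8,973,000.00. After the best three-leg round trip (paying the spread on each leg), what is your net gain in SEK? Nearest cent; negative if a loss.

Best loop SEK → USD → SGD → SEK:
SEK 8,973,000.00 × 0.091588 (sell SEK at bid) = USD 821,819.12
USD 821,819.12 × 1.3273 (sell USD at bid) = SGD 1,090,800.52
SGD 1,090,800.52 × 8.2667 (sell SGD at bid) = SEK 9,017,320.69

Net profit: SEK 44,320.69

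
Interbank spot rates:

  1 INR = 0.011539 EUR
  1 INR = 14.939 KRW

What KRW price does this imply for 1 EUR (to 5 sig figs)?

EUR/KRW = 1294.7

1 EUR ÷ 0.011539 = 86.6626 INR
86.6626 INR × 14.939 = 1294.65 KRW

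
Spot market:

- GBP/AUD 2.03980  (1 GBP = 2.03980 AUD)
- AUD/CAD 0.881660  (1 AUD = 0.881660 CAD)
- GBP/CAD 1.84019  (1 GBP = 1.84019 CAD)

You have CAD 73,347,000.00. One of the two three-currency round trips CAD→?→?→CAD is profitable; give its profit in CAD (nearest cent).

Profit: CAD 1,703,967.70

Profitable loop is CAD → AUD → GBP → CAD:
CAD 73,347,000.00 ÷ 0.881660 = AUD 83,191,933.40
AUD 83,191,933.40 ÷ 2.03980 = GBP 40,784,357.98
GBP 40,784,357.98 × 1.84019 = CAD 75,050,967.70
Profit = CAD 75,050,967.70 − CAD 73,347,000.00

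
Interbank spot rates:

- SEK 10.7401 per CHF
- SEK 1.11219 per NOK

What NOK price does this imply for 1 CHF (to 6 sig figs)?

1 CHF × 10.7401 = 10.7401 SEK
10.7401 SEK ÷ 1.11219 = 9.65671 NOK

CHF/NOK = 9.65671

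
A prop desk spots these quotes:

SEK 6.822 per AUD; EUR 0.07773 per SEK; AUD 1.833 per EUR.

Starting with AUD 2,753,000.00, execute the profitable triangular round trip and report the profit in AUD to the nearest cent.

Profitable loop is AUD → EUR → SEK → AUD:
AUD 2,753,000.00 ÷ 1.833 = EUR 1,501,909.44
EUR 1,501,909.44 ÷ 0.07773 = SEK 19,322,133.51
SEK 19,322,133.51 ÷ 6.822 = AUD 2,832,326.81
Profit = AUD 2,832,326.81 − AUD 2,753,000.00

Profit: AUD 79,326.81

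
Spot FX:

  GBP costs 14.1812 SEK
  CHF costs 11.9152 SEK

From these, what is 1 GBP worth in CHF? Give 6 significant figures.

1 GBP × 14.1812 = 14.1812 SEK
14.1812 SEK ÷ 11.9152 = 1.19018 CHF

GBP/CHF = 1.19018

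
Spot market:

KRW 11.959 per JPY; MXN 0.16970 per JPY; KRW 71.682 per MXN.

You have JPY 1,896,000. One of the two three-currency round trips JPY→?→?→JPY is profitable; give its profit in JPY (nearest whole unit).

Profitable loop is JPY → MXN → KRW → JPY:
JPY 1,896,000 × 0.16970 = MXN 321,751.20
MXN 321,751.20 × 71.682 = KRW 23,063,770
KRW 23,063,770 ÷ 11.959 = JPY 1,928,570
Profit = JPY 1,928,570 − JPY 1,896,000

Profit: JPY 32,570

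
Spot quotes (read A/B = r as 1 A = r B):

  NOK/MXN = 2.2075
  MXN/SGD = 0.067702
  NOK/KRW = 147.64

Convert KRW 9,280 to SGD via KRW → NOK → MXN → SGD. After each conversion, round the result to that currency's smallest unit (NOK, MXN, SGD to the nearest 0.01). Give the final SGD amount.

KRW 9,280 ÷ 147.64 = NOK 62.86
NOK 62.86 × 2.2075 = MXN 138.76
MXN 138.76 × 0.067702 = SGD 9.39

SGD 9.39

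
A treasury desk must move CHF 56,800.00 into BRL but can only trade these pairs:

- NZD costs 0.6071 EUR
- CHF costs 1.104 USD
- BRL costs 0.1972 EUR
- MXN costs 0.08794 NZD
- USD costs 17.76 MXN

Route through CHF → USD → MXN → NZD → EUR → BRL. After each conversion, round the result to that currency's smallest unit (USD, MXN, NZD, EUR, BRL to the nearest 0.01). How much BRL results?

CHF 56,800.00 × 1.104 = USD 62,707.20
USD 62,707.20 × 17.76 = MXN 1,113,679.87
MXN 1,113,679.87 × 0.08794 = NZD 97,937.01
NZD 97,937.01 × 0.6071 = EUR 59,457.56
EUR 59,457.56 ÷ 0.1972 = BRL 301,508.92

BRL 301,508.92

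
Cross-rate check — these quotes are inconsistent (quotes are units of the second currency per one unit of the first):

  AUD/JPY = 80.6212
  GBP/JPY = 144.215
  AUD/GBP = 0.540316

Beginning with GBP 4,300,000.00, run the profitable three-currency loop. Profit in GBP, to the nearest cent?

Profit: GBP 148,969.73

Profitable loop is GBP → AUD → JPY → GBP:
GBP 4,300,000.00 ÷ 0.540316 = AUD 7,958,305.88
AUD 7,958,305.88 × 80.6212 = JPY 641,608,170
JPY 641,608,170 ÷ 144.215 = GBP 4,448,969.73
Profit = GBP 4,448,969.73 − GBP 4,300,000.00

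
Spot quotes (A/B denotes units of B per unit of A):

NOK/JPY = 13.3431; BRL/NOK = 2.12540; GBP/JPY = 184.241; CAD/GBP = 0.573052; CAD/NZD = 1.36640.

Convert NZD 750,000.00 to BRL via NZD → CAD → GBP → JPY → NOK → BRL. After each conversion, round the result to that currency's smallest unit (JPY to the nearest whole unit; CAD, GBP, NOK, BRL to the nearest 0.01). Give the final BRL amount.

BRL 2,043,460.77

NZD 750,000.00 ÷ 1.36640 = CAD 548,887.59
CAD 548,887.59 × 0.573052 = GBP 314,541.13
GBP 314,541.13 × 184.241 = JPY 57,951,372
JPY 57,951,372 ÷ 13.3431 = NOK 4,343,171.53
NOK 4,343,171.53 ÷ 2.12540 = BRL 2,043,460.77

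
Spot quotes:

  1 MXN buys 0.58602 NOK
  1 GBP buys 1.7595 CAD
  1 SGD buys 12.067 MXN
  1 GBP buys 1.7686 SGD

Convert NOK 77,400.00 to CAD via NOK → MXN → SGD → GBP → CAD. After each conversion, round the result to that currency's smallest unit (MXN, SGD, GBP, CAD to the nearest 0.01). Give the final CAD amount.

CAD 10,889.02

NOK 77,400.00 ÷ 0.58602 = MXN 132,077.40
MXN 132,077.40 ÷ 12.067 = SGD 10,945.34
SGD 10,945.34 ÷ 1.7686 = GBP 6,188.70
GBP 6,188.70 × 1.7595 = CAD 10,889.02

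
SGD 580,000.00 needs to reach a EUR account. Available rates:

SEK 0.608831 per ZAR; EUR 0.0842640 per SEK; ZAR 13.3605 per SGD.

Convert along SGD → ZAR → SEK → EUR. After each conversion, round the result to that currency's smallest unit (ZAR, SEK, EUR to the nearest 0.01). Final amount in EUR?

SGD 580,000.00 × 13.3605 = ZAR 7,749,090.00
ZAR 7,749,090.00 × 0.608831 = SEK 4,717,886.21
SEK 4,717,886.21 × 0.0842640 = EUR 397,547.96

EUR 397,547.96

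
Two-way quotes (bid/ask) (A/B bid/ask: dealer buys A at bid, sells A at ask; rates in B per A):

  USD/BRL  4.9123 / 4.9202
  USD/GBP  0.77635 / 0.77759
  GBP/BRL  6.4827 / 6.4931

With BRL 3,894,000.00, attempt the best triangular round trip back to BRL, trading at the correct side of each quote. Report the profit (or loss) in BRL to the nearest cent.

Net profit: BRL 89,150.10

Best loop BRL → USD → GBP → BRL:
BRL 3,894,000.00 ÷ 4.9202 (buy USD at ask) = USD 791,431.24
USD 791,431.24 × 0.77635 (sell USD at bid) = GBP 614,427.65
GBP 614,427.65 × 6.4827 (sell GBP at bid) = BRL 3,983,150.10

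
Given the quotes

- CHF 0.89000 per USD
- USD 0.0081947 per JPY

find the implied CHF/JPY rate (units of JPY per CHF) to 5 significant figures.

1 CHF ÷ 0.89000 = 1.1236 USD
1.1236 USD ÷ 0.0081947 = 137.112 JPY

CHF/JPY = 137.11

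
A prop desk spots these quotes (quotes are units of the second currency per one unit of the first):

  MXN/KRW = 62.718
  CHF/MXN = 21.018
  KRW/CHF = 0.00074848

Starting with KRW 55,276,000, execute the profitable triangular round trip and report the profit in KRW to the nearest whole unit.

Profit: KRW 747,833

Profitable loop is KRW → MXN → CHF → KRW:
KRW 55,276,000 ÷ 62.718 = MXN 881,341.88
MXN 881,341.88 ÷ 21.018 = CHF 41,932.72
CHF 41,932.72 ÷ 0.00074848 = KRW 56,023,833
Profit = KRW 56,023,833 − KRW 55,276,000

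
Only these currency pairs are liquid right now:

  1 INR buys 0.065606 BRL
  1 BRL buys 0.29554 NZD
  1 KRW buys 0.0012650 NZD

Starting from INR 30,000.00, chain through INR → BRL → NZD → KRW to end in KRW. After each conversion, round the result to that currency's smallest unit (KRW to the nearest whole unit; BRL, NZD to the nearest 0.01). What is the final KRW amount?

KRW 459,826

INR 30,000.00 × 0.065606 = BRL 1,968.18
BRL 1,968.18 × 0.29554 = NZD 581.68
NZD 581.68 ÷ 0.0012650 = KRW 459,826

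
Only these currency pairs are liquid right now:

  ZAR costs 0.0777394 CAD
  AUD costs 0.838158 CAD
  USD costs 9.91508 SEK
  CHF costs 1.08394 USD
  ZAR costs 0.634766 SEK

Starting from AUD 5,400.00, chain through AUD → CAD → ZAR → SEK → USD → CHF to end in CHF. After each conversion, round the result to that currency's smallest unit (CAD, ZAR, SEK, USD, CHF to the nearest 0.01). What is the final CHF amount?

AUD 5,400.00 × 0.838158 = CAD 4,526.05
CAD 4,526.05 ÷ 0.0777394 = ZAR 58,220.80
ZAR 58,220.80 × 0.634766 = SEK 36,956.58
SEK 36,956.58 ÷ 9.91508 = USD 3,727.31
USD 3,727.31 ÷ 1.08394 = CHF 3,438.67

CHF 3,438.67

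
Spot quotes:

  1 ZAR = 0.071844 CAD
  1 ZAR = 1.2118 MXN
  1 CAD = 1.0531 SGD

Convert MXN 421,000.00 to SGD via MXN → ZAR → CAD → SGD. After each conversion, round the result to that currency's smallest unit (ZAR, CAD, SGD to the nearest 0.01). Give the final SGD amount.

MXN 421,000.00 ÷ 1.2118 = ZAR 347,417.07
ZAR 347,417.07 × 0.071844 = CAD 24,959.83
CAD 24,959.83 × 1.0531 = SGD 26,285.20

SGD 26,285.20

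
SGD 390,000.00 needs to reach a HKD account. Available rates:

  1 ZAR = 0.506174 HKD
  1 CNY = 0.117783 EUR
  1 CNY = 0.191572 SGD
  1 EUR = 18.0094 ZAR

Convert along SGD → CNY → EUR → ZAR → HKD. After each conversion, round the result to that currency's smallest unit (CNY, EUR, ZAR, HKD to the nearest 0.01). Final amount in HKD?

SGD 390,000.00 ÷ 0.191572 = CNY 2,035,788.11
CNY 2,035,788.11 × 0.117783 = EUR 239,781.23
EUR 239,781.23 × 18.0094 = ZAR 4,318,316.08
ZAR 4,318,316.08 × 0.506174 = HKD 2,185,819.32

HKD 2,185,819.32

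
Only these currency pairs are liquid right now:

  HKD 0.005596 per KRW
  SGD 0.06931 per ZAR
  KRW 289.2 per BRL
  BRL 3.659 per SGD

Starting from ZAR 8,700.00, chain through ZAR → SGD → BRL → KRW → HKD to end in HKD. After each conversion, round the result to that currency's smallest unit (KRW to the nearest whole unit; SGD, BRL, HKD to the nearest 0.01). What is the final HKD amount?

HKD 3,570.72

ZAR 8,700.00 × 0.06931 = SGD 603.00
SGD 603.00 × 3.659 = BRL 2,206.38
BRL 2,206.38 × 289.2 = KRW 638,085
KRW 638,085 × 0.005596 = HKD 3,570.72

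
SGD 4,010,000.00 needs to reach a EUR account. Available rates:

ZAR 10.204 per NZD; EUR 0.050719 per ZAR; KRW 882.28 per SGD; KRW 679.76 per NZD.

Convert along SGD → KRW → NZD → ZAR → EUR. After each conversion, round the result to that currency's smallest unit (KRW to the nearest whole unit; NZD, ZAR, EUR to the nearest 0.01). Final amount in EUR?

EUR 2,693,620.04

SGD 4,010,000.00 × 882.28 = KRW 3,537,942,800
KRW 3,537,942,800 ÷ 679.76 = NZD 5,204,694.01
NZD 5,204,694.01 × 10.204 = ZAR 53,108,697.68
ZAR 53,108,697.68 × 0.050719 = EUR 2,693,620.04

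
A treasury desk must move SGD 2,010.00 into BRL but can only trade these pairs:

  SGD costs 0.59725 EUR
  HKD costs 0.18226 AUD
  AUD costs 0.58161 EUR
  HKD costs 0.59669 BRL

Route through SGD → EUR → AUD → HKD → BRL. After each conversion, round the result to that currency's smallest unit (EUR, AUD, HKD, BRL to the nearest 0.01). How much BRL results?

BRL 6,757.37

SGD 2,010.00 × 0.59725 = EUR 1,200.47
EUR 1,200.47 ÷ 0.58161 = AUD 2,064.05
AUD 2,064.05 ÷ 0.18226 = HKD 11,324.76
HKD 11,324.76 × 0.59669 = BRL 6,757.37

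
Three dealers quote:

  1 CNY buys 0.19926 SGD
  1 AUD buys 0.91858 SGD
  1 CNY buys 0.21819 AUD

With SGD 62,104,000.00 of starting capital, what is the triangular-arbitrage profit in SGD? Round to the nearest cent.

Profit: SGD 363,089.98

Profitable loop is SGD → CNY → AUD → SGD:
SGD 62,104,000.00 ÷ 0.19926 = CNY 311,673,190.81
CNY 311,673,190.81 × 0.21819 = AUD 68,003,973.50
AUD 68,003,973.50 × 0.91858 = SGD 62,467,089.98
Profit = SGD 62,467,089.98 − SGD 62,104,000.00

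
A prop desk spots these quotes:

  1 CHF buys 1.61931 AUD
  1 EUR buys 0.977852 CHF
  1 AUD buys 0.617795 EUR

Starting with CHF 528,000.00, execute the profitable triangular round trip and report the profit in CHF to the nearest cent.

Profitable loop is CHF → EUR → AUD → CHF:
CHF 528,000.00 ÷ 0.977852 = EUR 539,959.01
EUR 539,959.01 ÷ 0.617795 = AUD 874,010.01
AUD 874,010.01 ÷ 1.61931 = CHF 539,742.24
Profit = CHF 539,742.24 − CHF 528,000.00

Profit: CHF 11,742.24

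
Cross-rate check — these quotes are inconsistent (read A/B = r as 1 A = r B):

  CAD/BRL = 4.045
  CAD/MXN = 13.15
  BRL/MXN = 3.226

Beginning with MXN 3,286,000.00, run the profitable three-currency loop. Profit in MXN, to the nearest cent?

Profit: MXN 25,390.69

Profitable loop is MXN → BRL → CAD → MXN:
MXN 3,286,000.00 ÷ 3.226 = BRL 1,018,598.88
BRL 1,018,598.88 ÷ 4.045 = CAD 251,816.78
CAD 251,816.78 × 13.15 = MXN 3,311,390.69
Profit = MXN 3,311,390.69 − MXN 3,286,000.00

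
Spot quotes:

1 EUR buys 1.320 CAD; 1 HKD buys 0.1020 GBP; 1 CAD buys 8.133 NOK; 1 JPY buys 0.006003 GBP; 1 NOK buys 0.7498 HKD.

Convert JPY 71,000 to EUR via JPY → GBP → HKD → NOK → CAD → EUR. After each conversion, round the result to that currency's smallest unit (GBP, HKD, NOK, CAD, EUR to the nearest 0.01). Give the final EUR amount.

JPY 71,000 × 0.006003 = GBP 426.21
GBP 426.21 ÷ 0.1020 = HKD 4,178.53
HKD 4,178.53 ÷ 0.7498 = NOK 5,572.86
NOK 5,572.86 ÷ 8.133 = CAD 685.22
CAD 685.22 ÷ 1.320 = EUR 519.11

EUR 519.11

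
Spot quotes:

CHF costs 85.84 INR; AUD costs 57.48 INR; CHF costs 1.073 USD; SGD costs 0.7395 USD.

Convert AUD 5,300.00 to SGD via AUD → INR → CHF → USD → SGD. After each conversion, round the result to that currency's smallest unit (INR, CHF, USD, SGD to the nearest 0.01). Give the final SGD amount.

AUD 5,300.00 × 57.48 = INR 304,644.00
INR 304,644.00 ÷ 85.84 = CHF 3,548.97
CHF 3,548.97 × 1.073 = USD 3,808.04
USD 3,808.04 ÷ 0.7395 = SGD 5,149.48

SGD 5,149.48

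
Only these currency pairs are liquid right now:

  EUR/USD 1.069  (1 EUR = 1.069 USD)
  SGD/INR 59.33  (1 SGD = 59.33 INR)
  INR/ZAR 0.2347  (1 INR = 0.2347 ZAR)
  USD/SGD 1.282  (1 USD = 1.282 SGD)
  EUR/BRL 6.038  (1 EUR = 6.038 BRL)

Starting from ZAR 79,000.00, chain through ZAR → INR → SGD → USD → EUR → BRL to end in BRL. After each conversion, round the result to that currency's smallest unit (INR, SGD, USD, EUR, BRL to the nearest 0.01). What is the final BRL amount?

BRL 24,995.81

ZAR 79,000.00 ÷ 0.2347 = INR 336,599.91
INR 336,599.91 ÷ 59.33 = SGD 5,673.35
SGD 5,673.35 ÷ 1.282 = USD 4,425.39
USD 4,425.39 ÷ 1.069 = EUR 4,139.75
EUR 4,139.75 × 6.038 = BRL 24,995.81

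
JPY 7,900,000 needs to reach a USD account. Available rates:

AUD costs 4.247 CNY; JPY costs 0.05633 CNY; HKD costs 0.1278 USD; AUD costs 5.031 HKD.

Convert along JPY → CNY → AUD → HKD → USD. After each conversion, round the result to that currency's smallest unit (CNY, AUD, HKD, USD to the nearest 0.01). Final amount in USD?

JPY 7,900,000 × 0.05633 = CNY 445,007.00
CNY 445,007.00 ÷ 4.247 = AUD 104,781.49
AUD 104,781.49 × 5.031 = HKD 527,155.68
HKD 527,155.68 × 0.1278 = USD 67,370.50

USD 67,370.50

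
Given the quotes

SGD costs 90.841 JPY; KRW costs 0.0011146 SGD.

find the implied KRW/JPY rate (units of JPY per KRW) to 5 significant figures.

KRW/JPY = 0.10125

1 KRW × 0.0011146 = 0.0011146 SGD
0.0011146 SGD × 90.841 = 0.101251 JPY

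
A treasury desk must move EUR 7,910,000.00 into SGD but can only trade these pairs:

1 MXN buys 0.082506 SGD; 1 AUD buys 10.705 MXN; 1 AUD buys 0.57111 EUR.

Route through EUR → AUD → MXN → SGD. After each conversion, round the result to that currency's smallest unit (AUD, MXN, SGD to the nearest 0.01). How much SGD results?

SGD 12,232,885.85

EUR 7,910,000.00 ÷ 0.57111 = AUD 13,850,221.50
AUD 13,850,221.50 × 10.705 = MXN 148,266,621.16
MXN 148,266,621.16 × 0.082506 = SGD 12,232,885.85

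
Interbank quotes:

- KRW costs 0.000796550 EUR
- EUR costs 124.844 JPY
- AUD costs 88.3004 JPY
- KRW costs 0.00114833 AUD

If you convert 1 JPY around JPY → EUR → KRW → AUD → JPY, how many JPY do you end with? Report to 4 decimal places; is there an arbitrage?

Around JPY → EUR → KRW → AUD → JPY: 1 ÷ 124.844 ÷ 0.000796550 × 0.00114833 × 88.3004 = 1.019644
Product > 1; profitable direction is JPY → EUR → KRW → AUD → JPY.

1.0196 (arbitrage exists)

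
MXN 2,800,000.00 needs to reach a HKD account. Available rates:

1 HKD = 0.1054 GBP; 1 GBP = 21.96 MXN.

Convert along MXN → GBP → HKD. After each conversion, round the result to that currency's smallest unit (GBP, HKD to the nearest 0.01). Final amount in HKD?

HKD 1,209,720.59

MXN 2,800,000.00 ÷ 21.96 = GBP 127,504.55
GBP 127,504.55 ÷ 0.1054 = HKD 1,209,720.59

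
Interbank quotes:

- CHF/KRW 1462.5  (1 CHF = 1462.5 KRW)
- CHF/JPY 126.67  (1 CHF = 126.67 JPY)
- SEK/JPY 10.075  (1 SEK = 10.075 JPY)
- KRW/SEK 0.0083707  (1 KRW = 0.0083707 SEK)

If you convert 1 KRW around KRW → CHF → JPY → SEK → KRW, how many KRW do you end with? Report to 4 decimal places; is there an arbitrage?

1.0270 (arbitrage exists)

Around KRW → CHF → JPY → SEK → KRW: 1 ÷ 1462.5 × 126.67 ÷ 10.075 ÷ 0.0083707 = 1.027001
Product > 1; profitable direction is KRW → CHF → JPY → SEK → KRW.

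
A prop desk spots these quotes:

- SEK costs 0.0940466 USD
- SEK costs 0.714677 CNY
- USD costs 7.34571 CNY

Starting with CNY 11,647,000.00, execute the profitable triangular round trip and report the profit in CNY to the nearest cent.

Profit: CNY 401,888.98

Profitable loop is CNY → USD → SEK → CNY:
CNY 11,647,000.00 ÷ 7.34571 = USD 1,585,551.29
USD 1,585,551.29 ÷ 0.0940466 = SEK 16,859,209.10
SEK 16,859,209.10 × 0.714677 = CNY 12,048,888.98
Profit = CNY 12,048,888.98 − CNY 11,647,000.00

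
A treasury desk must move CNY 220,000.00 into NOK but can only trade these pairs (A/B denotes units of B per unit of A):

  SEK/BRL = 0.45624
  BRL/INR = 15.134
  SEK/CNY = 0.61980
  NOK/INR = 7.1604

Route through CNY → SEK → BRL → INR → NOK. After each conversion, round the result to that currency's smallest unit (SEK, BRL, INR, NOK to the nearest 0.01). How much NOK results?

CNY 220,000.00 ÷ 0.61980 = SEK 354,953.21
SEK 354,953.21 × 0.45624 = BRL 161,943.85
BRL 161,943.85 × 15.134 = INR 2,450,858.23
INR 2,450,858.23 ÷ 7.1604 = NOK 342,279.51

NOK 342,279.51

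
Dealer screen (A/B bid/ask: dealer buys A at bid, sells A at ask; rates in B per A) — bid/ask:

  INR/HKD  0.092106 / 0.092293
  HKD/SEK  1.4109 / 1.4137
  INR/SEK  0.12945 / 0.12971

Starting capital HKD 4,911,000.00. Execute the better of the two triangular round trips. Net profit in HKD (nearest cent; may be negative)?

Best loop HKD → SEK → INR → HKD:
HKD 4,911,000.00 × 1.4109 (sell HKD at bid) = SEK 6,928,929.90
SEK 6,928,929.90 ÷ 0.12971 (buy INR at ask) = INR 53,418,625.40
INR 53,418,625.40 × 0.092106 (sell INR at bid) = HKD 4,920,175.91

Net profit: HKD 9,175.91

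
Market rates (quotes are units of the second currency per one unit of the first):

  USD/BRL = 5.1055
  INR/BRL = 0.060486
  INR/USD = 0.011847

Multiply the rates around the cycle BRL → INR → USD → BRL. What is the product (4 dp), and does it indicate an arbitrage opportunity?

1.0000 (no arbitrage)

Around BRL → INR → USD → BRL: 1 ÷ 0.060486 × 0.011847 × 5.1055 = 0.999981
Product ≈ 1 (deviation 0.002%, within rounding noise).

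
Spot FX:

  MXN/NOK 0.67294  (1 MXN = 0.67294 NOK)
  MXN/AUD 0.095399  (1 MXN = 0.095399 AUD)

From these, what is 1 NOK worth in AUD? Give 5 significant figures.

NOK/AUD = 0.14176

1 NOK ÷ 0.67294 = 1.48602 MXN
1.48602 MXN × 0.095399 = 0.141764 AUD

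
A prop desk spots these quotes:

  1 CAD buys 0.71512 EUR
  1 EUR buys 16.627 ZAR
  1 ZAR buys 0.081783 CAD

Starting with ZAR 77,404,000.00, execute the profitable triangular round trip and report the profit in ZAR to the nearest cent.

Profitable loop is ZAR → EUR → CAD → ZAR:
ZAR 77,404,000.00 ÷ 16.627 = EUR 4,655,319.66
EUR 4,655,319.66 ÷ 0.71512 = CAD 6,509,844.03
CAD 6,509,844.03 ÷ 0.081783 = ZAR 79,598,987.90
Profit = ZAR 79,598,987.90 − ZAR 77,404,000.00

Profit: ZAR 2,194,987.90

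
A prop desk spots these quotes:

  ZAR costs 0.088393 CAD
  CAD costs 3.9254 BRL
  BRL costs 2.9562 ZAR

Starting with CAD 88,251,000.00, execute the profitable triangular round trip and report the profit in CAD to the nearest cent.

Profitable loop is CAD → BRL → ZAR → CAD:
CAD 88,251,000.00 × 3.9254 = BRL 346,420,475.40
BRL 346,420,475.40 × 2.9562 = ZAR 1,024,088,209.38
ZAR 1,024,088,209.38 × 0.088393 = CAD 90,522,229.09
Profit = CAD 90,522,229.09 − CAD 88,251,000.00

Profit: CAD 2,271,229.09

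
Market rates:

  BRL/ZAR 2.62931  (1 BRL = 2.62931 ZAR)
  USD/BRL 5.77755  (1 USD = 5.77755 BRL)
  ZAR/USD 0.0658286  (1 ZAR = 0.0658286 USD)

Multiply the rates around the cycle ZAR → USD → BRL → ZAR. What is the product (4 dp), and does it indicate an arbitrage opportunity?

Around ZAR → USD → BRL → ZAR: 1 × 0.0658286 × 5.77755 × 2.62931 = 1.000000
Product ≈ 1 (deviation 0.000%, within rounding noise).

1.0000 (no arbitrage)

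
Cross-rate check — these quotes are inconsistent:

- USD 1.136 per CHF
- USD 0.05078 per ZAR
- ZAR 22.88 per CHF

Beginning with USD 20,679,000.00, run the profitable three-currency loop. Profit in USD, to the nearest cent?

Profitable loop is USD → CHF → ZAR → USD:
USD 20,679,000.00 ÷ 1.136 = CHF 18,203,345.07
CHF 18,203,345.07 × 22.88 = ZAR 416,492,535.21
ZAR 416,492,535.21 × 0.05078 = USD 21,149,490.94
Profit = USD 21,149,490.94 − USD 20,679,000.00

Profit: USD 470,490.94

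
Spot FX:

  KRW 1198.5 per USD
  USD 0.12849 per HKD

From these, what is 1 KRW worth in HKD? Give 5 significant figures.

KRW/HKD = 0.0064937

1 KRW ÷ 1198.5 = 0.000834376 USD
0.000834376 USD ÷ 0.12849 = 0.00649371 HKD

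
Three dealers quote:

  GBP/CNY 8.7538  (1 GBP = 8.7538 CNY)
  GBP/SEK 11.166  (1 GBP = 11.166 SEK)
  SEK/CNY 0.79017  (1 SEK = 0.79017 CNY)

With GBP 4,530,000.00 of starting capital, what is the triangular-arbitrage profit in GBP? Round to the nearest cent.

Profit: GBP 35,830.06

Profitable loop is GBP → SEK → CNY → GBP:
GBP 4,530,000.00 × 11.166 = SEK 50,581,980.00
SEK 50,581,980.00 × 0.79017 = CNY 39,968,363.14
CNY 39,968,363.14 ÷ 8.7538 = GBP 4,565,830.06
Profit = GBP 4,565,830.06 − GBP 4,530,000.00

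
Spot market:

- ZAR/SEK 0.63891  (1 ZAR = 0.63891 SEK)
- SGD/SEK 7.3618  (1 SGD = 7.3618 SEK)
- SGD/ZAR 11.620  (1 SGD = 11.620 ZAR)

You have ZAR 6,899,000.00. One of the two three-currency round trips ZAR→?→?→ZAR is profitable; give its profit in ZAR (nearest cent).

Profitable loop is ZAR → SEK → SGD → ZAR:
ZAR 6,899,000.00 × 0.63891 = SEK 4,407,840.09
SEK 4,407,840.09 ÷ 7.3618 = SGD 598,744.88
SGD 598,744.88 × 11.620 = ZAR 6,957,415.56
Profit = ZAR 6,957,415.56 − ZAR 6,899,000.00

Profit: ZAR 58,415.56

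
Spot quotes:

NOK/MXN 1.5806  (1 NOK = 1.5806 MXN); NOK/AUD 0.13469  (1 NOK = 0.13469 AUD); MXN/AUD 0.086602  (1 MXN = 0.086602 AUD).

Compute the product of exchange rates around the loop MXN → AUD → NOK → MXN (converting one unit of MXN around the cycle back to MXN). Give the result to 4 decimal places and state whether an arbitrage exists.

1.0163 (arbitrage exists)

Around MXN → AUD → NOK → MXN: 1 × 0.086602 ÷ 0.13469 × 1.5806 = 1.016283
Product > 1; profitable direction is MXN → AUD → NOK → MXN.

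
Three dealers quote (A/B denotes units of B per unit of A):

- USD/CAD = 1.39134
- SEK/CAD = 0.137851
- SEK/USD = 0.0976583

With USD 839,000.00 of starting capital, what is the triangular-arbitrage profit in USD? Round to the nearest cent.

Profit: USD 12,195.76

Profitable loop is USD → SEK → CAD → USD:
USD 839,000.00 ÷ 0.0976583 = SEK 8,591,179.65
SEK 8,591,179.65 × 0.137851 = CAD 1,184,302.71
CAD 1,184,302.71 ÷ 1.39134 = USD 851,195.76
Profit = USD 851,195.76 − USD 839,000.00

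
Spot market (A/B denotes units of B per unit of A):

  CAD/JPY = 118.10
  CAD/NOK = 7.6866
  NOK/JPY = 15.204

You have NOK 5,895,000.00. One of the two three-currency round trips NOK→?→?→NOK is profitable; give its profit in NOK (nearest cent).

Profit: NOK 62,191.55

Profitable loop is NOK → CAD → JPY → NOK:
NOK 5,895,000.00 ÷ 7.6866 = CAD 766,919.05
CAD 766,919.05 × 118.10 = JPY 90,573,140
JPY 90,573,140 ÷ 15.204 = NOK 5,957,191.55
Profit = NOK 5,957,191.55 − NOK 5,895,000.00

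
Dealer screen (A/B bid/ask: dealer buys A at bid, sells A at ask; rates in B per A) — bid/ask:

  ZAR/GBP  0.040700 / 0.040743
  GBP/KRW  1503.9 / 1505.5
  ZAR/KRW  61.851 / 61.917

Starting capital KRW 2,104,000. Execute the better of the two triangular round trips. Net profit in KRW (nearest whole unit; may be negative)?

Best loop KRW → GBP → ZAR → KRW:
KRW 2,104,000 ÷ 1505.5 (buy GBP at ask) = GBP 1,397.54
GBP 1,397.54 ÷ 0.040743 (buy ZAR at ask) = ZAR 34,301.41
ZAR 34,301.41 × 61.851 (sell ZAR at bid) = KRW 2,121,577

Net profit: KRW 17,577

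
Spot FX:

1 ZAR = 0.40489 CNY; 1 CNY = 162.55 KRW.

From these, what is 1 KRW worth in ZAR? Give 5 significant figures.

KRW/ZAR = 0.015194

1 KRW ÷ 162.55 = 0.00615195 CNY
0.00615195 CNY ÷ 0.40489 = 0.0151941 ZAR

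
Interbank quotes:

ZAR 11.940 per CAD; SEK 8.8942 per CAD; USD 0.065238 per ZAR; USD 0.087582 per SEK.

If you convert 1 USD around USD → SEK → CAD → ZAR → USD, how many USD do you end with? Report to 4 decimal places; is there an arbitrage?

Around USD → SEK → CAD → ZAR → USD: 1 ÷ 0.087582 ÷ 8.8942 × 11.940 × 0.065238 = 0.999961
Product ≈ 1 (deviation 0.004%, within rounding noise).

1.0000 (no arbitrage)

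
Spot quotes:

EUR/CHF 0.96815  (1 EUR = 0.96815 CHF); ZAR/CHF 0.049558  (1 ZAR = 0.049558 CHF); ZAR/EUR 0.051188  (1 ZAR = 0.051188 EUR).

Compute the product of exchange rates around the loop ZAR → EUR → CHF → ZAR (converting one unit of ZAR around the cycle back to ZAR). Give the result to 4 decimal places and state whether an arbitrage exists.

1.0000 (no arbitrage)

Around ZAR → EUR → CHF → ZAR: 1 × 0.051188 × 0.96815 ÷ 0.049558 = 0.999993
Product ≈ 1 (deviation 0.001%, within rounding noise).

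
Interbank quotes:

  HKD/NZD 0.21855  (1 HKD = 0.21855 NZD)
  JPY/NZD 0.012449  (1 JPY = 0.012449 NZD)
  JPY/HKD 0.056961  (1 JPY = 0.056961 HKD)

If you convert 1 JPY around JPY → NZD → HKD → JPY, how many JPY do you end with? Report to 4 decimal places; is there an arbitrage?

1.0000 (no arbitrage)

Around JPY → NZD → HKD → JPY: 1 × 0.012449 ÷ 0.21855 ÷ 0.056961 = 1.000014
Product ≈ 1 (deviation 0.001%, within rounding noise).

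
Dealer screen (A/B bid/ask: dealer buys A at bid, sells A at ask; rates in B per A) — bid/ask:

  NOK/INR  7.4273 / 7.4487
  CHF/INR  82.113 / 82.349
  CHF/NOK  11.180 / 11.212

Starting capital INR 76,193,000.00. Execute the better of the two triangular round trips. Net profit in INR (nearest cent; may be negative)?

Best loop INR → CHF → NOK → INR:
INR 76,193,000.00 ÷ 82.349 (buy CHF at ask) = CHF 925,244.99
CHF 925,244.99 × 11.180 (sell CHF at bid) = NOK 10,344,239.03
NOK 10,344,239.03 × 7.4273 (sell NOK at bid) = INR 76,829,766.56

Net profit: INR 636,766.56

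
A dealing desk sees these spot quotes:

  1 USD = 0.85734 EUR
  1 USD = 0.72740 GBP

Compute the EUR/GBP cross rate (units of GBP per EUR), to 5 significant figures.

EUR/GBP = 0.84844

1 EUR ÷ 0.85734 = 1.1664 USD
1.1664 USD × 0.72740 = 0.848438 GBP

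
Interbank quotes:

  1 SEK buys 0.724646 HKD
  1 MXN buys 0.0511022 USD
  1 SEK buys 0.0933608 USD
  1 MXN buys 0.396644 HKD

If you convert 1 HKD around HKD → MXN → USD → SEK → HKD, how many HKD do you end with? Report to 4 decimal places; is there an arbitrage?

1.0000 (no arbitrage)

Around HKD → MXN → USD → SEK → HKD: 1 ÷ 0.396644 × 0.0511022 ÷ 0.0933608 × 0.724646 = 1.000000
Product ≈ 1 (deviation 0.000%, within rounding noise).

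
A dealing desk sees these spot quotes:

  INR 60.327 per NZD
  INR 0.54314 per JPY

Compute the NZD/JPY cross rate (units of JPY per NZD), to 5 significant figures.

NZD/JPY = 111.07

1 NZD × 60.327 = 60.327 INR
60.327 INR ÷ 0.54314 = 111.071 JPY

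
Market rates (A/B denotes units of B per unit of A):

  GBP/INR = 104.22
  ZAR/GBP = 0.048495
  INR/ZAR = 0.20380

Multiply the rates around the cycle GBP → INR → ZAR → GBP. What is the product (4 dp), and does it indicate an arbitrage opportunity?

Around GBP → INR → ZAR → GBP: 1 × 104.22 × 0.20380 × 0.048495 = 1.030036
Product > 1; profitable direction is GBP → INR → ZAR → GBP.

1.0300 (arbitrage exists)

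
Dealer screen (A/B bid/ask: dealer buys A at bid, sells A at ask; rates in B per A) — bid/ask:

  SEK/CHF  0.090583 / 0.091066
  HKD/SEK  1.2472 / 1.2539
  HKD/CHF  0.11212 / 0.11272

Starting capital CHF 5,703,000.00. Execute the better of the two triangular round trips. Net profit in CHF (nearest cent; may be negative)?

Net profit: CHF 12,907.52

Best loop CHF → HKD → SEK → CHF:
CHF 5,703,000.00 ÷ 0.11272 (buy HKD at ask) = HKD 50,594,393.19
HKD 50,594,393.19 × 1.2472 (sell HKD at bid) = SEK 63,101,327.18
SEK 63,101,327.18 × 0.090583 (sell SEK at bid) = CHF 5,715,907.52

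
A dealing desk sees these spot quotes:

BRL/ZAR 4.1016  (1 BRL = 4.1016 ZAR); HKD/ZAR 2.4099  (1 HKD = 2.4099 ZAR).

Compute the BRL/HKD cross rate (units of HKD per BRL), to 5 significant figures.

1 BRL × 4.1016 = 4.1016 ZAR
4.1016 ZAR ÷ 2.4099 = 1.70198 HKD

BRL/HKD = 1.7020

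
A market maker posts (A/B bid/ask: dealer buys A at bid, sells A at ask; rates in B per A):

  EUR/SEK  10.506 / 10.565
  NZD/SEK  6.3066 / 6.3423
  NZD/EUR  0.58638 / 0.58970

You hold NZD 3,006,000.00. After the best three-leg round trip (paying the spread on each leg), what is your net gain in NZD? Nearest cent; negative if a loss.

Best loop NZD → SEK → EUR → NZD:
NZD 3,006,000.00 × 6.3066 (sell NZD at bid) = SEK 18,957,639.60
SEK 18,957,639.60 ÷ 10.565 (buy EUR at ask) = EUR 1,794,381.41
EUR 1,794,381.41 ÷ 0.58970 (buy NZD at ask) = NZD 3,042,871.65

Net profit: NZD 36,871.65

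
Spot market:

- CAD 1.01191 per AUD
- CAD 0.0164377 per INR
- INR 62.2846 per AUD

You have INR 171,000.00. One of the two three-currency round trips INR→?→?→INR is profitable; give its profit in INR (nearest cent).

Profit: INR 2,011.89

Profitable loop is INR → CAD → AUD → INR:
INR 171,000.00 × 0.0164377 = CAD 2,810.85
CAD 2,810.85 ÷ 1.01191 = AUD 2,777.76
AUD 2,777.76 × 62.2846 = INR 173,011.89
Profit = INR 173,011.89 − INR 171,000.00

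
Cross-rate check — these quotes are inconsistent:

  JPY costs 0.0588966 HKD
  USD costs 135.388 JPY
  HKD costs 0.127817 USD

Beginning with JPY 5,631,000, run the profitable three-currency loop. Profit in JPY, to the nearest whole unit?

Profit: JPY 108,110

Profitable loop is JPY → HKD → USD → JPY:
JPY 5,631,000 × 0.0588966 = HKD 331,646.75
HKD 331,646.75 × 0.127817 = USD 42,390.09
USD 42,390.09 × 135.388 = JPY 5,739,110
Profit = JPY 5,739,110 − JPY 5,631,000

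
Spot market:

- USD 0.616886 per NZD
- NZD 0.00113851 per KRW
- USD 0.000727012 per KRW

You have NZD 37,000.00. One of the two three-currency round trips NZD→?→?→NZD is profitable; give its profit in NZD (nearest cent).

Profitable loop is NZD → KRW → USD → NZD:
NZD 37,000.00 ÷ 0.00113851 = KRW 32,498,617
KRW 32,498,617 × 0.000727012 = USD 23,626.88
USD 23,626.88 ÷ 0.616886 = NZD 38,300.24
Profit = NZD 38,300.24 − NZD 37,000.00

Profit: NZD 1,300.24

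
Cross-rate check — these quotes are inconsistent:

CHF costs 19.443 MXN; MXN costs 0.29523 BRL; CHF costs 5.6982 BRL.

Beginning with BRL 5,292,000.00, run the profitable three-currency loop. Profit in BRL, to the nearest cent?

Profitable loop is BRL → CHF → MXN → BRL:
BRL 5,292,000.00 ÷ 5.6982 = CHF 928,714.33
CHF 928,714.33 × 19.443 = MXN 18,056,992.73
MXN 18,056,992.73 × 0.29523 = BRL 5,330,965.97
Profit = BRL 5,330,965.97 − BRL 5,292,000.00

Profit: BRL 38,965.97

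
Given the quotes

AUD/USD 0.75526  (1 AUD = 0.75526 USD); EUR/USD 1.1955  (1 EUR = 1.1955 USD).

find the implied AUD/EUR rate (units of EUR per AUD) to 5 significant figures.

AUD/EUR = 0.63175

1 AUD × 0.75526 = 0.75526 USD
0.75526 USD ÷ 1.1955 = 0.631752 EUR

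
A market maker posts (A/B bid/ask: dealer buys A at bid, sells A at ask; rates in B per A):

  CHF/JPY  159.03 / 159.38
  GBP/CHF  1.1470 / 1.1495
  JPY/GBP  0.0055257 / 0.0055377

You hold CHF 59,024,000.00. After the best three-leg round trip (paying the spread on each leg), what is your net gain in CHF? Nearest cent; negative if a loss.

Best loop CHF → JPY → GBP → CHF:
CHF 59,024,000.00 × 159.03 (sell CHF at bid) = JPY 9,386,586,720
JPY 9,386,586,720 × 0.0055257 (sell JPY at bid) = GBP 51,867,462.24
GBP 51,867,462.24 × 1.1470 (sell GBP at bid) = CHF 59,491,979.19

Net profit: CHF 467,979.19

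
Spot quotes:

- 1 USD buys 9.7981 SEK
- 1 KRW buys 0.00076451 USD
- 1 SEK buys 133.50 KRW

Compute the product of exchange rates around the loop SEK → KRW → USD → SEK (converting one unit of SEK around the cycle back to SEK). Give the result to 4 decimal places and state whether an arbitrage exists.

Around SEK → KRW → USD → SEK: 1 × 133.50 × 0.00076451 × 9.7981 = 1.000015
Product ≈ 1 (deviation 0.001%, within rounding noise).

1.0000 (no arbitrage)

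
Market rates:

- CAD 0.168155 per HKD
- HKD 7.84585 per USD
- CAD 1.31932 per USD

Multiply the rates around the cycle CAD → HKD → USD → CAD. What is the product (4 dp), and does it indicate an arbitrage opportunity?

1.0000 (no arbitrage)

Around CAD → HKD → USD → CAD: 1 ÷ 0.168155 ÷ 7.84585 × 1.31932 = 1.000001
Product ≈ 1 (deviation 0.000%, within rounding noise).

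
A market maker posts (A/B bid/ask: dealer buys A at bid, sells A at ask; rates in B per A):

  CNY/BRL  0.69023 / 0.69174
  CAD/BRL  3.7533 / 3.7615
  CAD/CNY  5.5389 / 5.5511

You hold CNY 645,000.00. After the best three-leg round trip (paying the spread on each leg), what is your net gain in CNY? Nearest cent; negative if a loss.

Net profit: CNY 10,565.37

Best loop CNY → BRL → CAD → CNY:
CNY 645,000.00 × 0.69023 (sell CNY at bid) = BRL 445,198.35
BRL 445,198.35 ÷ 3.7615 (buy CAD at ask) = CAD 118,356.60
CAD 118,356.60 × 5.5389 (sell CAD at bid) = CNY 655,565.37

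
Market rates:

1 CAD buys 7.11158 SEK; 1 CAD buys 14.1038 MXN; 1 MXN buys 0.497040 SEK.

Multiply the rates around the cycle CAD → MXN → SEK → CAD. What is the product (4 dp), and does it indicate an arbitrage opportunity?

Around CAD → MXN → SEK → CAD: 1 × 14.1038 × 0.497040 ÷ 7.11158 = 0.985738
Product < 1; profitable direction is CAD → SEK → MXN → CAD.

0.9857 (arbitrage exists)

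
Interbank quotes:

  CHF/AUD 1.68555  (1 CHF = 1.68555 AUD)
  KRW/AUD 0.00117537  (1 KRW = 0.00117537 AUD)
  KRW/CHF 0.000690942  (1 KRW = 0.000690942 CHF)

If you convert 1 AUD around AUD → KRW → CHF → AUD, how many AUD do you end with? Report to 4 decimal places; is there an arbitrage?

0.9909 (arbitrage exists)

Around AUD → KRW → CHF → AUD: 1 ÷ 0.00117537 × 0.000690942 × 1.68555 = 0.990852
Product < 1; profitable direction is AUD → CHF → KRW → AUD.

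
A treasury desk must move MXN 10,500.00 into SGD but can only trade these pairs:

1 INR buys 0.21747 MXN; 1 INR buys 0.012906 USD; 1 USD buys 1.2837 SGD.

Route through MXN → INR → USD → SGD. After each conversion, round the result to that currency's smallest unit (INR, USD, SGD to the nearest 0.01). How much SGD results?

MXN 10,500.00 ÷ 0.21747 = INR 48,282.52
INR 48,282.52 × 0.012906 = USD 623.13
USD 623.13 × 1.2837 = SGD 799.91

SGD 799.91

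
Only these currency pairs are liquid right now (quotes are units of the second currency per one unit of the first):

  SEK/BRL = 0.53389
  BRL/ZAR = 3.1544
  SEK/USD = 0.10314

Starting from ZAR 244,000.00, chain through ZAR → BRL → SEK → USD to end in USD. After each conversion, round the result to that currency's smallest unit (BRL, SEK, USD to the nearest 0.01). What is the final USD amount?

ZAR 244,000.00 ÷ 3.1544 = BRL 77,352.27
BRL 77,352.27 ÷ 0.53389 = SEK 144,884.28
SEK 144,884.28 × 0.10314 = USD 14,943.36

USD 14,943.36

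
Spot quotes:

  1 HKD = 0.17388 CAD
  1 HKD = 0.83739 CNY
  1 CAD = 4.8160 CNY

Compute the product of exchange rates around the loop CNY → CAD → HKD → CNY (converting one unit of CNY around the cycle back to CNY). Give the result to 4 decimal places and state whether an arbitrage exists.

1.0000 (no arbitrage)

Around CNY → CAD → HKD → CNY: 1 ÷ 4.8160 ÷ 0.17388 × 0.83739 = 0.999981
Product ≈ 1 (deviation 0.002%, within rounding noise).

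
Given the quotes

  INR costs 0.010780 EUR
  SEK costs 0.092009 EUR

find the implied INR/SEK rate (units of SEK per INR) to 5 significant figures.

1 INR × 0.010780 = 0.01078 EUR
0.01078 EUR ÷ 0.092009 = 0.117162 SEK

INR/SEK = 0.11716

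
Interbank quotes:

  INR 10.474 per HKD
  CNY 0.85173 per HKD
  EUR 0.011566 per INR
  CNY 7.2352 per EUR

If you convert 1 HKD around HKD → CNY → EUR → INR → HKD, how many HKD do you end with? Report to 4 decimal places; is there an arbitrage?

0.9718 (arbitrage exists)

Around HKD → CNY → EUR → INR → HKD: 1 × 0.85173 ÷ 7.2352 ÷ 0.011566 ÷ 10.474 = 0.971752
Product < 1; profitable direction is HKD → INR → EUR → CNY → HKD.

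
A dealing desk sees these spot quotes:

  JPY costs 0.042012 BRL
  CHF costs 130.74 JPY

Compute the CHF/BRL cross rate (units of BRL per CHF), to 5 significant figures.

CHF/BRL = 5.4926

1 CHF × 130.74 = 130.74 JPY
130.74 JPY × 0.042012 = 5.49265 BRL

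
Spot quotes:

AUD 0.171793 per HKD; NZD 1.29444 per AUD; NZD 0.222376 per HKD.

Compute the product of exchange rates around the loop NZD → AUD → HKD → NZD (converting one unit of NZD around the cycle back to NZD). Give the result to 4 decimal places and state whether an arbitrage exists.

1.0000 (no arbitrage)

Around NZD → AUD → HKD → NZD: 1 ÷ 1.29444 ÷ 0.171793 × 0.222376 = 1.000001
Product ≈ 1 (deviation 0.000%, within rounding noise).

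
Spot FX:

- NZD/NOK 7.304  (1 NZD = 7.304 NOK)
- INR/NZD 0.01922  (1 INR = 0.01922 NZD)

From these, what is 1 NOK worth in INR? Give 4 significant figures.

1 NOK ÷ 7.304 = 0.136911 NZD
0.136911 NZD ÷ 0.01922 = 7.12338 INR

NOK/INR = 7.123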